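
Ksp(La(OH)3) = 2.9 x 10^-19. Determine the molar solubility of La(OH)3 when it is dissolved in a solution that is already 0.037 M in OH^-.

5.7 x 10^-15 M

La(OH)3(s) ⇌ La^3+(aq) + 3 OH^-(aq)
Ksp = [La^3+][OH^-]^3
Let s = moles of La(OH)3 that dissolve per litre. [La^3+] = s, [OH^-] = 0.037 + 3s ≈ 0.037 (since the OH^- already present dominates).
Ksp ≈ s × (0.037)^3
s = 5.7 x 10^-15 M
Check: 3s = 1.7 x 10^-14 ≪ 0.037, so the approximation is valid.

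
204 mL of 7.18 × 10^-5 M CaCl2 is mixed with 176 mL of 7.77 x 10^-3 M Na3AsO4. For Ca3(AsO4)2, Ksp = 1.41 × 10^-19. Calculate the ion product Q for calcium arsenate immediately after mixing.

Q ≈ 7.42e-19

Total volume = 204 + 176 = 380 mL.
[Ca^2+] = 7.18 × 10^-5 × (204/380) = 3.855 × 10^-5 M
[AsO4^3-] = 7.77 × 10^-3 × (176/380) = 3.599 × 10^-3 M
Ca3(AsO4)2(s) ⇌ 3 Ca^2+(aq) + 2 AsO4^3-(aq), so Q = [Ca^2+]^3[AsO4^3-]^2
Q = (3.855 × 10^-5)^3(3.599 x 10^-3)^2 = 7.42 × 10^-19
Q > Ksp, so Ca3(AsO4)2 will precipitate.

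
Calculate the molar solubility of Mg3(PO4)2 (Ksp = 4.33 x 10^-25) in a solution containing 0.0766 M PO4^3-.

1.40 × 10^-8 M

Mg3(PO4)2(s) ⇌ 3 Mg^2+(aq) + 2 PO4^3-(aq)
Ksp = [Mg^2+]^3[PO4^3-]^2
If s mol/L dissolves here, [Mg^2+] = 3s, [PO4^3-] = 0.0766 + 2s ≈ 0.0766 (Ksp is small, so little additional dissolves).
Ksp ≈ (3s)^3 × (0.0766)^2
s = 1.40 x 10^-8 M
Check: 2s = 2.8 × 10^-8 ≪ 0.0766, so the approximation is valid.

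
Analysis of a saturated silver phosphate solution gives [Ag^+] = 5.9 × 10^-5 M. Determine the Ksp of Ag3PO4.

4.0 x 10^-18

Ag3PO4(s) ⇌ 3 Ag^+ + PO4^3-
Stoichiometry gives [PO4^3-] = (1/3)[Ag^+] = 1.97 × 10^-5 M.
Ksp = [Ag^+]^3[PO4^3-]
Ksp = (5.9 x 10^-5)^3 × 1.97 × 10^-5 = 4.0 × 10^-18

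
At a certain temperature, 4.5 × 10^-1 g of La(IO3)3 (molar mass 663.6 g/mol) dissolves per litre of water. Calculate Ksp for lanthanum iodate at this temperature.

Molar solubility s = (4.5 × 10^-1 g/L) / (663.6 g/mol) = 6.78 × 10^-4 M.
La(IO3)3(s) <=> La^3+ + 3 IO3^-
With molar solubility s: [La^3+] = s, [IO3^-] = 3s.
Ksp = [La^3+][IO3^-]^3
Substituting: Ksp = s(3s)^3 = 27s^4
With s = 6.78 x 10^-4: Ksp = 5.7 × 10^-12

Ksp = 5.7 × 10^-12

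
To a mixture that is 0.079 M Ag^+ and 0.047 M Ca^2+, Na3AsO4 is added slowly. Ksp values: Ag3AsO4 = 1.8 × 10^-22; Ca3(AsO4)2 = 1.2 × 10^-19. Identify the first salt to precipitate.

Ag3AsO4

Each salt begins to precipitate when Q = Ksp, i.e. when [AsO4^3-] reaches its threshold.
For Ag3AsO4: 1.8 × 10^-22 = (0.079)^3 × [AsO4^3-]  ⇒  [AsO4^3-] = 3.7 × 10^-19 M.
For Ca3(AsO4)2: 1.2 × 10^-19 = (0.047)^3 × [AsO4^3-]^2  ⇒  [AsO4^3-] = 3.4 x 10^-8 M.
The salt with the lower threshold [AsO4^3-] precipitates first: Ag3AsO4.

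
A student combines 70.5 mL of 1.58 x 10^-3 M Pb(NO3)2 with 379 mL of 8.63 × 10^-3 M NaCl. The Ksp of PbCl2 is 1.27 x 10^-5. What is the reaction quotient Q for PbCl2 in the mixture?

Total volume = 70.5 + 379 = 449.5 mL.
[Pb^2+] = 1.58 × 10^-3 × (70.5/449.5) = 2.478 x 10^-4 M
[Cl^-] = 8.63 x 10^-3 × (379/449.5) = 7.276 x 10^-3 M
PbCl2(s) ⇌ Pb^2+(aq) + 2 Cl^-(aq), so Q = [Pb^2+][Cl^-]^2
Q = (2.478 × 10^-4)(7.276 × 10^-3)^2 = 1.31 x 10^-8
Q < Ksp, so no precipitate of PbCl2 forms.

Q ≈ 1.31 × 10^-8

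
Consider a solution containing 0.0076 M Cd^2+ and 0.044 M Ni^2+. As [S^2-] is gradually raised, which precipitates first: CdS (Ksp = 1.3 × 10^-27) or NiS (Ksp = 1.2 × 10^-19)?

CdS

Precipitation of each salt starts when its ion product equals its Ksp.
For CdS: 1.3 × 10^-27 = 0.0076 × [S^2-]  ⇒  [S^2-] = 1.7 × 10^-25 M.
For NiS: 1.2 × 10^-19 = 0.044 × [S^2-]  ⇒  [S^2-] = 2.7 × 10^-18 M.
The salt with the lower threshold [S^2-] precipitates first: CdS.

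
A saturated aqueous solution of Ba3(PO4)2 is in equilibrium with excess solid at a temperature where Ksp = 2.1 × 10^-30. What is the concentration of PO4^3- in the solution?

Ba3(PO4)2(s) ⇌ 3 Ba^2+(aq) + 2 PO4^3-(aq)
Ksp = [Ba^2+]^3[PO4^3-]^2
For each mole of Ba3(PO4)2 that dissolves: [Ba^2+] = 3s, [PO4^3-] = 2s.
Ksp = (3s)^3(2s)^2 = 108s^5
s^5 = 2.1 × 10^-30 / 108, so s = 4.55 x 10^-7 M
[PO4^3-] = 2s = 9.1 x 10^-7 M

9.1 x 10^-7 M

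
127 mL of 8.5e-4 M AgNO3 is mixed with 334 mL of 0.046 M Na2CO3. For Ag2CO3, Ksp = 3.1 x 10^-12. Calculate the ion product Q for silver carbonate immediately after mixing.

Total volume = 127 + 334 = 461 mL.
[Ag^+] = 8.5 x 10^-4 × (127/461) = 2.34 x 10^-4 M
[CO3^2-] = 4.6 × 10^-2 × (334/461) = 3.33 x 10^-2 M
Ag2CO3(s) <=> 2 Ag^+(aq) + CO3^2-(aq), so Q = [Ag^+]^2[CO3^2-]
Q = (2.34 × 10^-4)^2(3.33 × 10^-2) = 1.8 × 10^-9
Q > Ksp, so Ag2CO3 will precipitate.

Q ≈ 1.8 × 10^-9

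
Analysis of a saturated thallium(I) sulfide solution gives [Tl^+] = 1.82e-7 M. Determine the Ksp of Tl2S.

Tl2S(s) <=> 2 Tl^+ + S^2-
Stoichiometry gives [S^2-] = (1/2)[Tl^+] = 9.100 × 10^-8 M.
Ksp = [Tl^+]^2[S^2-]
Ksp = (1.82 × 10^-7)^2 × 9.100 × 10^-8 = 3.01 x 10^-21

Ksp ≈ 3.01 × 10^-21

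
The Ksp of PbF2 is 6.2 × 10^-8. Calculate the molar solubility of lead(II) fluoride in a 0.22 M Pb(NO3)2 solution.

PbF2(s) ⇌ Pb^2+ + 2 F^-
Ksp = [Pb^2+][F^-]^2
If s mol/L dissolves here, [Pb^2+] = 0.22 + s ≈ 0.22, [F^-] = 2s (common-ion effect: Pb^2+ is already 0.22 M).
Ksp ≈ 0.22 × (2s)^2
s = 2.7 × 10^-4 M
Check: s = 2.7 × 10^-4 ≪ 0.22, so the approximation is valid.

s = 2.7 × 10^-4 M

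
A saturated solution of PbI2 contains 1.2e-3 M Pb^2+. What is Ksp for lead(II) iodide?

Ksp = 6.9e-9

PbI2(s) <=> Pb^2+(aq) + 2 I^-(aq)
Stoichiometry gives [I^-] = (2/1)[Pb^2+] = 2.40 × 10^-3 M.
Ksp = [Pb^2+][I^-]^2
Ksp = 1.2 × 10^-3 × (2.40 × 10^-3)^2 = 6.9 × 10^-9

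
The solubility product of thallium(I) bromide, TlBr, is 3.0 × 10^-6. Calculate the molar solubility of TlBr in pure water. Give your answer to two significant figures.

s ≈ 1.7 × 10^-3 M

TlBr(s) ⇌ Tl^+ + Br^-
Ksp = [Tl^+][Br^-]
For each mole of TlBr that dissolves: [Tl^+] = s, [Br^-] = s.
Ksp = (s)(s) = s^2
s = (3.0 × 10^-6)^(1/2) = 1.7 × 10^-3 M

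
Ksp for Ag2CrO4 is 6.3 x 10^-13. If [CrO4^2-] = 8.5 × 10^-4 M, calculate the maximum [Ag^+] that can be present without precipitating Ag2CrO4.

Ag2CrO4(s) ⇌ 2 Ag^+(aq) + CrO4^2-(aq)
Ksp = [Ag^+]^2[CrO4^2-]
Precipitation begins when Q = Ksp. With [CrO4^2-] = 8.5 × 10^-4 M:
6.3 x 10^-13 = (8.5 × 10^-4) × [Ag^+]^2
[Ag^+] = (6.3 x 10^-13 / 8.5 x 10^-4)^(1/2) = 2.7 × 10^-5 M

2.7e-5 M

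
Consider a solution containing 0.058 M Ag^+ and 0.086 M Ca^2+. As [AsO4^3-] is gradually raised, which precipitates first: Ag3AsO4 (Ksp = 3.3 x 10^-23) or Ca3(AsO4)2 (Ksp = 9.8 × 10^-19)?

Precipitation of each salt starts when its ion product equals its Ksp.
For Ag3AsO4: 3.3 x 10^-23 = (0.058)^3 × [AsO4^3-]  ⇒  [AsO4^3-] = 1.7 × 10^-19 M.
For Ca3(AsO4)2: 9.8 × 10^-19 = (0.086)^3 × [AsO4^3-]^2  ⇒  [AsO4^3-] = 3.9 × 10^-8 M.
The salt with the lower threshold [AsO4^3-] precipitates first: Ag3AsO4.

Ag3AsO4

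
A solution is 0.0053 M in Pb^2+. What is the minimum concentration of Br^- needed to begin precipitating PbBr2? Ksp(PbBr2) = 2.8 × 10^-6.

PbBr2(s) ⇌ Pb^2+ + 2 Br^-
Ksp = [Pb^2+][Br^-]^2
Precipitation begins when Q = Ksp. With [Pb^2+] = 0.0053 M:
2.8 × 10^-6 = (0.0053) × [Br^-]^2
[Br^-] = (2.8 × 10^-6 / 5.3 × 10^-3)^(1/2) = 2.3 × 10^-2 M

[Br^-] = 2.3e-2 M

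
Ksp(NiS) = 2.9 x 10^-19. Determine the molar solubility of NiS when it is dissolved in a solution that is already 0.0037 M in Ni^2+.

NiS(s) ⇌ Ni^2+(aq) + S^2-(aq)
Ksp = [Ni^2+][S^2-]
Let s be the molar solubility in this solution. [Ni^2+] = 0.0037 + s ≈ 0.0037, [S^2-] = s (Ksp is small, so little additional dissolves).
Ksp ≈ 0.0037 × s
s = 7.8 × 10^-17 M
Check: s = 7.8 × 10^-17 ≪ 0.0037, so the approximation is valid.

s ≈ 7.8 x 10^-17 M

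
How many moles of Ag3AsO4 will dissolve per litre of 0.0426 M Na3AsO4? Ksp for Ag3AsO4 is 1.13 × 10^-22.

Ag3AsO4(s) <=> 3 Ag^+ + AsO4^3-
Ksp = [Ag^+]^3[AsO4^3-]
Let s be the molar solubility in this solution. [Ag^+] = 3s, [AsO4^3-] = 0.0426 + s ≈ 0.0426 (Ksp is small, so little additional dissolves).
Ksp ≈ (3s)^3 × 0.0426
s = 4.61 x 10^-8 M
Check: s = 4.6 × 10^-8 ≪ 0.0426, so the approximation is valid.

s ≈ 4.61 x 10^-8 M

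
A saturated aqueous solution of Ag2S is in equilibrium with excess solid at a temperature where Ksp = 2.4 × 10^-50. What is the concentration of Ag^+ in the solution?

Ag2S(s) ⇌ 2 Ag^+(aq) + S^2-(aq)
Ksp = [Ag^+]^2[S^2-]
With molar solubility s: [Ag^+] = 2s, [S^2-] = s.
So Ksp = (2s)^2 × s = 4s^3
s = (2.4 × 10^-50 / 4)^(1/3) = 1.82 × 10^-17 M
[Ag^+] = 2s = 3.6 × 10^-17 M

3.6 × 10^-17 M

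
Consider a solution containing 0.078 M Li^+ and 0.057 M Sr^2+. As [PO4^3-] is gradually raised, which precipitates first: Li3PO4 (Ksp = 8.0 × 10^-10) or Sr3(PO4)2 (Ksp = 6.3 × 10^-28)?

Each salt begins to precipitate when Q = Ksp, i.e. when [PO4^3-] reaches its threshold.
For Li3PO4: 8.0 × 10^-10 = (0.078)^3 × [PO4^3-]  ⇒  [PO4^3-] = 1.7 x 10^-6 M.
For Sr3(PO4)2: 6.3 × 10^-28 = (0.057)^3 × [PO4^3-]^2  ⇒  [PO4^3-] = 1.8 x 10^-12 M.
The salt with the lower threshold [PO4^3-] precipitates first: Sr3(PO4)2.

Sr3(PO4)2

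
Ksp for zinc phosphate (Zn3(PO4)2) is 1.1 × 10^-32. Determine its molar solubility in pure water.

s = 1.6e-7 M

Zn3(PO4)2(s) ⇌ 3 Zn^2+(aq) + 2 PO4^3-(aq)
Ksp = [Zn^2+]^3[PO4^3-]^2
For each mole of Zn3(PO4)2 that dissolves: [Zn^2+] = 3s, [PO4^3-] = 2s.
So Ksp = (3s)^3 × (2s)^2 = 108s^5
s = (1.1 × 10^-32 / 108)^(1/5) = 1.6 x 10^-7 M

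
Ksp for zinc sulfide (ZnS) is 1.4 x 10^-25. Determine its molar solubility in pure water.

s = 3.7e-13 M

ZnS(s) ⇌ Zn^2+ + S^2-
Ksp = [Zn^2+][S^2-]
For each mole of ZnS that dissolves: [Zn^2+] = s, [S^2-] = s.
Ksp = s^2
s = (1.4 x 10^-25)^(1/2) = 3.7 × 10^-13 M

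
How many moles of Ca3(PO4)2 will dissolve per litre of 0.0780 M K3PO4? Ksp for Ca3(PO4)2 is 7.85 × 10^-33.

s = 3.63e-11 M

Ca3(PO4)2(s) ⇌ 3 Ca^2+(aq) + 2 PO4^3-(aq)
Ksp = [Ca^2+]^3[PO4^3-]^2
Let s = moles of Ca3(PO4)2 that dissolve per litre. [Ca^2+] = 3s, [PO4^3-] = 0.0780 + 2s ≈ 0.0780 (since PO4^3- from K3PO4 dominates).
Ksp ≈ (3s)^3 × (0.0780)^2
s = 3.63 × 10^-11 M
Check: 2s = 7.3 x 10^-11 ≪ 0.0780, so the approximation is valid.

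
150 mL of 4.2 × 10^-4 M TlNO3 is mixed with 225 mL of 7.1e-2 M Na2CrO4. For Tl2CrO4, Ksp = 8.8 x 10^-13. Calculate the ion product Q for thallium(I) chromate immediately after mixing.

Total volume = 150 + 225 = 375 mL.
[Tl^+] = 4.2 × 10^-4 × (150/375) = 1.68 x 10^-4 M
[CrO4^2-] = 7.1 × 10^-2 × (225/375) = 4.26 x 10^-2 M
Tl2CrO4(s) <=> 2 Tl^+ + CrO4^2-, so Q = [Tl^+]^2[CrO4^2-]
Q = (1.68 × 10^-4)^2(4.26 x 10^-2) = 1.2 × 10^-9
Q > Ksp, so Tl2CrO4 will precipitate.

1.2e-9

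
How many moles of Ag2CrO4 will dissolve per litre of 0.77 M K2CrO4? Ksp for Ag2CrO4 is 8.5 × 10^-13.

s = 5.3 × 10^-7 M

Ag2CrO4(s) <=> 2 Ag^+(aq) + CrO4^2-(aq)
Ksp = [Ag^+]^2[CrO4^2-]
Let s be the molar solubility in this solution. [Ag^+] = 2s, [CrO4^2-] = 0.77 + s ≈ 0.77 (common-ion effect: CrO4^2- is already 0.77 M).
Ksp ≈ (2s)^2 × 0.77
s = 5.3 × 10^-7 M
Check: s = 5.3 × 10^-7 ≪ 0.77, so the approximation is valid.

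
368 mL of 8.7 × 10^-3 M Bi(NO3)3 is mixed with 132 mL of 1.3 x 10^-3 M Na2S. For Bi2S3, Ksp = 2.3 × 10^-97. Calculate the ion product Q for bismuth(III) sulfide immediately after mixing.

Total volume = 368 + 132 = 500 mL.
[Bi^3+] = 8.7 × 10^-3 × (368/500) = 6.40 × 10^-3 M
[S^2-] = 1.3 × 10^-3 × (132/500) = 3.43 × 10^-4 M
Bi2S3(s) ⇌ 2 Bi^3+ + 3 S^2-, so Q = [Bi^3+]^2[S^2-]^3
Q = (6.40 x 10^-3)^2(3.43 × 10^-4)^3 = 1.7 × 10^-15
Q > Ksp, so Bi2S3 will precipitate.

1.7 x 10^-15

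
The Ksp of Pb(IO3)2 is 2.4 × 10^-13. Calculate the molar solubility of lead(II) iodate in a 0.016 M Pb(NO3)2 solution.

Pb(IO3)2(s) ⇌ Pb^2+ + 2 IO3^-
Ksp = [Pb^2+][IO3^-]^2
Let s = moles of Pb(IO3)2 that dissolve per litre. [Pb^2+] = 0.016 + s ≈ 0.016, [IO3^-] = 2s (Ksp is small, so little additional dissolves).
Ksp ≈ 0.016 × (2s)^2
s = 1.9 × 10^-6 M
Check: s = 1.9 x 10^-6 ≪ 0.016, so the approximation is valid.

s ≈ 1.9e-6 M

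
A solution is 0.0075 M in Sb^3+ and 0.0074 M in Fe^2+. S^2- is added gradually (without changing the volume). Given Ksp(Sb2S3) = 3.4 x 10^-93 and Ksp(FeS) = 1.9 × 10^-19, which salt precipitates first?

Sb2S3

Each salt begins to precipitate when Q = Ksp, i.e. when [S^2-] reaches its threshold.
For Sb2S3: 3.4 x 10^-93 = (0.0075)^2 × [S^2-]^3  ⇒  [S^2-] = 3.9 × 10^-30 M.
For FeS: 1.9 × 10^-19 = 0.0074 × [S^2-]  ⇒  [S^2-] = 2.6 x 10^-17 M.
The salt with the lower threshold [S^2-] precipitates first: Sb2S3.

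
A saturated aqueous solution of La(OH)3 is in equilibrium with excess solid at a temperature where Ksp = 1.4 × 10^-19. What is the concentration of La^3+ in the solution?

La(OH)3(s) <=> La^3+(aq) + 3 OH^-(aq)
Ksp = [La^3+][OH^-]^3
Let s = molar solubility. Then [La^3+] = s and [OH^-] = 3s.
Substituting: Ksp = s(3s)^3 = 27s^4
Solving, s = (1.4 × 10^-19/27)^(1/4) = 8.49 x 10^-6 M
[La^3+] = s = 8.5 x 10^-6 M

[La^3+] = 8.5 × 10^-6 M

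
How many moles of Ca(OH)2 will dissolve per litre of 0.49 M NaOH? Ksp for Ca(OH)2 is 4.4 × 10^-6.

1.8e-5 M

Ca(OH)2(s) ⇌ Ca^2+ + 2 OH^-
Ksp = [Ca^2+][OH^-]^2
Let s be the molar solubility in this solution. [Ca^2+] = s, [OH^-] = 0.49 + 2s ≈ 0.49 (common-ion effect: OH^- is already 0.49 M).
Ksp ≈ s × (0.49)^2
s = 1.8 x 10^-5 M
Check: 2s = 3.7 × 10^-5 ≪ 0.49, so the approximation is valid.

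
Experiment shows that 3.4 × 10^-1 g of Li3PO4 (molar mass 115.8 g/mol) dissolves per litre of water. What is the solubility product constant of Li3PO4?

Molar solubility s = (3.4 × 10^-1 g/L) / (115.8 g/mol) = 2.94 × 10^-3 M.
Li3PO4(s) ⇌ 3 Li^+ + PO4^3-
If s mol/L of Li3PO4 dissolves, [Li^+] = 3s and [PO4^3-] = s.
Ksp = [Li^+]^3[PO4^3-]
Ksp = (3s)^3s = 27s^4
With s = 2.94 × 10^-3: Ksp = 2.0 × 10^-9

Ksp ≈ 2.0 × 10^-9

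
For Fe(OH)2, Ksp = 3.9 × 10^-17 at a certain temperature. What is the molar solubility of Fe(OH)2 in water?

Fe(OH)2(s) ⇌ Fe^2+ + 2 OH^-
Ksp = [Fe^2+][OH^-]^2
For each mole of Fe(OH)2 that dissolves: [Fe^2+] = s, [OH^-] = 2s.
Substituting: Ksp = s(2s)^2 = 4s^3
s = (3.9 × 10^-17 / 4)^(1/3) = 2.1 × 10^-6 M

2.1e-6 M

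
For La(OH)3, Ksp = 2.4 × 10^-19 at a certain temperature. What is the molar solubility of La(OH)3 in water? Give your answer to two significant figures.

9.7 x 10^-6 M

La(OH)3(s) ⇌ La^3+(aq) + 3 OH^-(aq)
Ksp = [La^3+][OH^-]^3
For each mole of La(OH)3 that dissolves: [La^3+] = s, [OH^-] = 3s.
Substituting: Ksp = s(3s)^3 = 27s^4
s^4 = 2.4 × 10^-19 / 27, so s = 9.7 × 10^-6 M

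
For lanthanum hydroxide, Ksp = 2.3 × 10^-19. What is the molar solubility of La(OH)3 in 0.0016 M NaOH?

La(OH)3(s) ⇌ La^3+ + 3 OH^-
Ksp = [La^3+][OH^-]^3
If s mol/L dissolves here, [La^3+] = s, [OH^-] = 0.0016 + 3s ≈ 0.0016 (Ksp is small, so little additional dissolves).
Ksp ≈ s × (0.0016)^3
s = 5.6 × 10^-11 M
Check: 3s = 1.7 × 10^-10 ≪ 0.0016, so the approximation is valid.

s = 5.6 x 10^-11 M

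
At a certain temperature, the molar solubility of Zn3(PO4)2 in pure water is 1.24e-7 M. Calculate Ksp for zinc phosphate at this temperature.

Zn3(PO4)2(s) <=> 3 Zn^2+ + 2 PO4^3-
Let s = molar solubility. Then [Zn^2+] = 3s and [PO4^3-] = 2s.
Ksp = [Zn^2+]^3[PO4^3-]^2
So Ksp = (3s)^3 × (2s)^2 = 108s^5
Ksp = 108 × (1.24 × 10^-7)^5 = 3.17 x 10^-33

3.17 × 10^-33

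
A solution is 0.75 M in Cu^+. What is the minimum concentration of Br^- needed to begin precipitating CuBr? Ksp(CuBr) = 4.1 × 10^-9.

[Br^-] = 5.5e-9 M

CuBr(s) <=> Cu^+ + Br^-
Ksp = [Cu^+][Br^-]
Precipitation begins when Q = Ksp. With [Cu^+] = 0.75 M:
4.1 × 10^-9 = (0.75) × [Br^-]
[Br^-] = (4.1 × 10^-9 / 7.5 x 10^-1) = 5.5 × 10^-9 M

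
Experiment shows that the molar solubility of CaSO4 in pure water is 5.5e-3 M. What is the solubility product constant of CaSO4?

Ksp ≈ 3.0 × 10^-5

CaSO4(s) <=> Ca^2+(aq) + SO4^2-(aq)
If s mol/L of CaSO4 dissolves, [Ca^2+] = s and [SO4^2-] = s.
Ksp = [Ca^2+][SO4^2-]
Ksp = (s)(s) = s^2
With s = 5.5 × 10^-3: Ksp = 3.0 × 10^-5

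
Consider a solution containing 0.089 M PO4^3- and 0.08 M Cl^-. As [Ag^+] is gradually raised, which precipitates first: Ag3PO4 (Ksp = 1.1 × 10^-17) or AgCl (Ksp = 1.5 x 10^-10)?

Precipitation of each salt starts when its ion product equals its Ksp.
For Ag3PO4: 1.1 × 10^-17 = 0.089 × [Ag^+]^3  ⇒  [Ag^+] = 5.0 × 10^-6 M.
For AgCl: 1.5 x 10^-10 = 0.08 × [Ag^+]  ⇒  [Ag^+] = 1.9 × 10^-9 M.
The salt with the lower threshold [Ag^+] precipitates first: AgCl.

AgCl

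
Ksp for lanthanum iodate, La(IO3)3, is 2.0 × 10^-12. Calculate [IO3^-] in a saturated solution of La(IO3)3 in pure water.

La(IO3)3(s) ⇌ La^3+(aq) + 3 IO3^-(aq)
Ksp = [La^3+][IO3^-]^3
Let s = molar solubility. Then [La^3+] = s and [IO3^-] = 3s.
Ksp = s(3s)^3 = 27s^4
s = (2.0 × 10^-12 / 27)^(1/4) = 5.22 × 10^-4 M
[IO3^-] = 3s = 1.6 × 10^-3 M

1.6 × 10^-3 M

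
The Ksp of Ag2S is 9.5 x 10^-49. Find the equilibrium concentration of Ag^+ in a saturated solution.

Ag2S(s) ⇌ 2 Ag^+(aq) + S^2-(aq)
Ksp = [Ag^+]^2[S^2-]
With molar solubility s: [Ag^+] = 2s, [S^2-] = s.
Ksp = (2s)^2s = 4s^3
s = (9.5 x 10^-49 / 4)^(1/3) = 6.19 × 10^-17 M
[Ag^+] = 2s = 1.2 × 10^-16 M

1.2e-16 M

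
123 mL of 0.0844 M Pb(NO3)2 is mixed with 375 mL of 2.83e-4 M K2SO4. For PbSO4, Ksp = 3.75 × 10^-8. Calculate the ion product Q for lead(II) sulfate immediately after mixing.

4.44 × 10^-6

Total volume = 123 + 375 = 498 mL.
[Pb^2+] = 8.44 × 10^-2 × (123/498) = 2.085 × 10^-2 M
[SO4^2-] = 2.83 × 10^-4 × (375/498) = 2.131 × 10^-4 M
PbSO4(s) <=> Pb^2+(aq) + SO4^2-(aq), so Q = [Pb^2+][SO4^2-]
Q = (2.085 × 10^-2)(2.131 x 10^-4) = 4.44 x 10^-6
Q > Ksp, so PbSO4 will precipitate.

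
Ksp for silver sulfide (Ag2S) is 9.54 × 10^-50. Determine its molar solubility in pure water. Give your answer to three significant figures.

2.88 x 10^-17 M

Ag2S(s) ⇌ 2 Ag^+(aq) + S^2-(aq)
Ksp = [Ag^+]^2[S^2-]
Let s = molar solubility. Then [Ag^+] = 2s and [S^2-] = s.
Substituting: Ksp = (2s)^2s = 4s^3
Solving, s = (9.54 × 10^-50/4)^(1/3) = 2.88 × 10^-17 M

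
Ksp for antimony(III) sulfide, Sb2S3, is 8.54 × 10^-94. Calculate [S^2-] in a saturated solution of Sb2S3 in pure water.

Sb2S3(s) ⇌ 2 Sb^3+ + 3 S^2-
Ksp = [Sb^3+]^2[S^2-]^3
If s mol/L of Sb2S3 dissolves, [Sb^3+] = 2s and [S^2-] = 3s.
Ksp = (2s)^2(3s)^3 = 108s^5
Solving, s = (8.54 × 10^-94/108)^(1/5) = 9.541 × 10^-20 M
[S^2-] = 3s = 2.86 × 10^-19 M

[S^2-] = 2.86e-19 M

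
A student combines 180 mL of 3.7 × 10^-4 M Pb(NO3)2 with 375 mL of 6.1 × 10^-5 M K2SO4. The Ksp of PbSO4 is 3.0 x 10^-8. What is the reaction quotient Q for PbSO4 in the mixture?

Total volume = 180 + 375 = 555 mL.
[Pb^2+] = 3.7 × 10^-4 × (180/555) = 1.20 x 10^-4 M
[SO4^2-] = 6.1 × 10^-5 × (375/555) = 4.12 × 10^-5 M
PbSO4(s) <=> Pb^2+(aq) + SO4^2-(aq), so Q = [Pb^2+][SO4^2-]
Q = (1.20 × 10^-4)(4.12 × 10^-5) = 4.9 × 10^-9
Q < Ksp, so no precipitate of PbSO4 forms.

Q = 4.9 × 10^-9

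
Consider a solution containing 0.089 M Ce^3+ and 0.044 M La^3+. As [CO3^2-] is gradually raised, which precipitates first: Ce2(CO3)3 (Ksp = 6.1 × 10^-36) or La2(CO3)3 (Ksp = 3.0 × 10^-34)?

Precipitation of each salt starts when its ion product equals its Ksp.
For Ce2(CO3)3: 6.1 × 10^-36 = (0.089)^2 × [CO3^2-]^3  ⇒  [CO3^2-] = 9.2 × 10^-12 M.
For La2(CO3)3: 3.0 × 10^-34 = (0.044)^2 × [CO3^2-]^3  ⇒  [CO3^2-] = 5.4 x 10^-11 M.
The salt with the lower threshold [CO3^2-] precipitates first: Ce2(CO3)3.

Ce2(CO3)3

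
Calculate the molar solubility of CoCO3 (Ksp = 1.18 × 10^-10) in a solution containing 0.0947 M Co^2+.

CoCO3(s) <=> Co^2+(aq) + CO3^2-(aq)
Ksp = [Co^2+][CO3^2-]
Let s = moles of CoCO3 that dissolve per litre. [Co^2+] = 0.0947 + s ≈ 0.0947, [CO3^2-] = s (since the Co^2+ already present dominates).
Ksp ≈ 0.0947 × s
s = 1.25 x 10^-9 M
Check: s = 1.2 × 10^-9 ≪ 0.0947, so the approximation is valid.

1.25 × 10^-9 M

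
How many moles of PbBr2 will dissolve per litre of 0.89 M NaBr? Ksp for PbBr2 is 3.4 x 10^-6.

s ≈ 4.3e-6 M

PbBr2(s) ⇌ Pb^2+ + 2 Br^-
Ksp = [Pb^2+][Br^-]^2
If s mol/L dissolves here, [Pb^2+] = s, [Br^-] = 0.89 + 2s ≈ 0.89 (since Br^- from NaBr dominates).
Ksp ≈ s × (0.89)^2
s = 4.3 × 10^-6 M
Check: 2s = 8.6 x 10^-6 ≪ 0.89, so the approximation is valid.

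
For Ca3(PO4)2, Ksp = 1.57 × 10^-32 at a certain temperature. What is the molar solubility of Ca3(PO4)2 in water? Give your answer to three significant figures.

s = 1.71 × 10^-7 M

Ca3(PO4)2(s) ⇌ 3 Ca^2+ + 2 PO4^3-
Ksp = [Ca^2+]^3[PO4^3-]^2
Let s = molar solubility. Then [Ca^2+] = 3s and [PO4^3-] = 2s.
Ksp = (3s)^3(2s)^2 = 108s^5
s^5 = 1.57 × 10^-32 / 108, so s = 1.71 x 10^-7 M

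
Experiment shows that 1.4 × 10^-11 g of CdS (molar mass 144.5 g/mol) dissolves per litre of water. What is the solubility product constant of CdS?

Molar solubility s = (1.4 × 10^-11 g/L) / (144.5 g/mol) = 9.69 × 10^-14 M.
CdS(s) ⇌ Cd^2+ + S^2-
For each mole of CdS that dissolves: [Cd^2+] = s, [S^2-] = s.
Ksp = [Cd^2+][S^2-]
Ksp = s × s = s^2
With s = 9.69 × 10^-14: Ksp = 9.4 x 10^-27

Ksp ≈ 9.4 × 10^-27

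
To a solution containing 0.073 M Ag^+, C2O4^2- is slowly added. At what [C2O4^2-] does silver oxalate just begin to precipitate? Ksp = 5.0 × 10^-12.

Ag2C2O4(s) <=> 2 Ag^+ + C2O4^2-
Ksp = [Ag^+]^2[C2O4^2-]
Precipitation begins when Q = Ksp. With [Ag^+] = 0.073 M:
5.0 × 10^-12 = (0.073)^2 × [C2O4^2-]
[C2O4^2-] = (5.0 × 10^-12 / 5.33 x 10^-3) = 9.4 × 10^-10 M

9.4e-10 M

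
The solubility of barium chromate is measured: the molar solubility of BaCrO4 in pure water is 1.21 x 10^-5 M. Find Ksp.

BaCrO4(s) ⇌ Ba^2+(aq) + CrO4^2-(aq)
If s mol/L of BaCrO4 dissolves, [Ba^2+] = s and [CrO4^2-] = s.
Ksp = [Ba^2+][CrO4^2-]
Ksp = s × s = s^2
With s = 1.21 × 10^-5: Ksp = 1.46 × 10^-10

Ksp = 1.46 × 10^-10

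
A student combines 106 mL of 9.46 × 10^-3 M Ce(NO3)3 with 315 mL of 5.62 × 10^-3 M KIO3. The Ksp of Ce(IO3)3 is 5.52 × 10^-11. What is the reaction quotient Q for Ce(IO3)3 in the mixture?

Q ≈ 1.77 × 10^-10

Total volume = 106 + 315 = 421 mL.
[Ce^3+] = 9.46 × 10^-3 × (106/421) = 2.382 × 10^-3 M
[IO3^-] = 5.62 × 10^-3 × (315/421) = 4.205 × 10^-3 M
Ce(IO3)3(s) <=> Ce^3+(aq) + 3 IO3^-(aq), so Q = [Ce^3+][IO3^-]^3
Q = (2.382 × 10^-3)(4.205 x 10^-3)^3 = 1.77 × 10^-10
Q > Ksp, so Ce(IO3)3 will precipitate.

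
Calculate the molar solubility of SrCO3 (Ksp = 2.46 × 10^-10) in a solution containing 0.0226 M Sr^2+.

SrCO3(s) ⇌ Sr^2+(aq) + CO3^2-(aq)
Ksp = [Sr^2+][CO3^2-]
Let s = moles of SrCO3 that dissolve per litre. [Sr^2+] = 0.0226 + s ≈ 0.0226, [CO3^2-] = s (common-ion effect: Sr^2+ is already 0.0226 M).
Ksp ≈ 0.0226 × s
s = 1.09 × 10^-8 M
Check: s = 1.1 × 10^-8 ≪ 0.0226, so the approximation is valid.

s = 1.09e-8 M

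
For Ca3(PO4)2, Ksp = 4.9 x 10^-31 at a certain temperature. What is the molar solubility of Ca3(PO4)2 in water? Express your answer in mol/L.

s ≈ 3.4 × 10^-7 M

Ca3(PO4)2(s) ⇌ 3 Ca^2+(aq) + 2 PO4^3-(aq)
Ksp = [Ca^2+]^3[PO4^3-]^2
For each mole of Ca3(PO4)2 that dissolves: [Ca^2+] = 3s, [PO4^3-] = 2s.
Substituting: Ksp = (3s)^3(2s)^2 = 108s^5
Solving, s = (4.9 x 10^-31/108)^(1/5) = 3.4 × 10^-7 M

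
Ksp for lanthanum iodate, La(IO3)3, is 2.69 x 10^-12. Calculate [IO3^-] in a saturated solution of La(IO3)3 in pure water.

[IO3^-] ≈ 1.69e-3 M

La(IO3)3(s) ⇌ La^3+(aq) + 3 IO3^-(aq)
Ksp = [La^3+][IO3^-]^3
For each mole of La(IO3)3 that dissolves: [La^3+] = s, [IO3^-] = 3s.
So Ksp = s × (3s)^3 = 27s^4
s = (2.69 x 10^-12 / 27)^(1/4) = 5.618 × 10^-4 M
[IO3^-] = 3s = 1.69 x 10^-3 M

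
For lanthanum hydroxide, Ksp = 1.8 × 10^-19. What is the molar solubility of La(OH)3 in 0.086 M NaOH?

s = 2.8e-16 M

La(OH)3(s) <=> La^3+(aq) + 3 OH^-(aq)
Ksp = [La^3+][OH^-]^3
If s mol/L dissolves here, [La^3+] = s, [OH^-] = 0.086 + 3s ≈ 0.086 (since OH^- from NaOH dominates).
Ksp ≈ s × (0.086)^3
s = 2.8 × 10^-16 M
Check: 3s = 8.5 x 10^-16 ≪ 0.086, so the approximation is valid.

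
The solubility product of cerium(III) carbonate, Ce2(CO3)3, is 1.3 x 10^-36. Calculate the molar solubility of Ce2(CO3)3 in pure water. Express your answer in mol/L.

Ce2(CO3)3(s) ⇌ 2 Ce^3+(aq) + 3 CO3^2-(aq)
Ksp = [Ce^3+]^2[CO3^2-]^3
If s mol/L of Ce2(CO3)3 dissolves, [Ce^3+] = 2s and [CO3^2-] = 3s.
Substituting: Ksp = (2s)^2(3s)^3 = 108s^5
s = (1.3 x 10^-36 / 108)^(1/5) = 2.6 × 10^-8 M

2.6e-8 M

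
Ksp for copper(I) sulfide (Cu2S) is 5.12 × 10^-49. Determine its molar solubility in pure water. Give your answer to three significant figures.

s ≈ 5.04e-17 M

Cu2S(s) <=> 2 Cu^+(aq) + S^2-(aq)
Ksp = [Cu^+]^2[S^2-]
For each mole of Cu2S that dissolves: [Cu^+] = 2s, [S^2-] = s.
Ksp = (2s)^2s = 4s^3
s = (5.12 × 10^-49 / 4)^(1/3) = 5.04 × 10^-17 M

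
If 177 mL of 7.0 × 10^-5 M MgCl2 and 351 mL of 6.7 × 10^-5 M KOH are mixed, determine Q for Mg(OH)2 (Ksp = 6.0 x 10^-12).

Total volume = 177 + 351 = 528 mL.
[Mg^2+] = 7.0 × 10^-5 × (177/528) = 2.35 × 10^-5 M
[OH^-] = 6.7 x 10^-5 × (351/528) = 4.45 x 10^-5 M
Mg(OH)2(s) ⇌ Mg^2+ + 2 OH^-, so Q = [Mg^2+][OH^-]^2
Q = (2.35 x 10^-5)(4.45 × 10^-5)^2 = 4.7 x 10^-14
Q < Ksp, so no precipitate of Mg(OH)2 forms.

Q = 4.7e-14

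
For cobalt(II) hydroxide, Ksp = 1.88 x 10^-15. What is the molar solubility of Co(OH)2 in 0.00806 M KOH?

2.89 x 10^-11 M

Co(OH)2(s) ⇌ Co^2+(aq) + 2 OH^-(aq)
Ksp = [Co^2+][OH^-]^2
Let s = moles of Co(OH)2 that dissolve per litre. [Co^2+] = s, [OH^-] = 0.00806 + 2s ≈ 0.00806 (Ksp is small, so little additional dissolves).
Ksp ≈ s × (0.00806)^2
s = 2.89 × 10^-11 M
Check: 2s = 5.8 x 10^-11 ≪ 0.00806, so the approximation is valid.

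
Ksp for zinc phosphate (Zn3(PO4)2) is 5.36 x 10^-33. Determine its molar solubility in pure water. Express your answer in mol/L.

1.38e-7 M

Zn3(PO4)2(s) <=> 3 Zn^2+(aq) + 2 PO4^3-(aq)
Ksp = [Zn^2+]^3[PO4^3-]^2
Let s = molar solubility. Then [Zn^2+] = 3s and [PO4^3-] = 2s.
So Ksp = (3s)^3 × (2s)^2 = 108s^5
s^5 = 5.36 x 10^-33 / 108, so s = 1.38 × 10^-7 M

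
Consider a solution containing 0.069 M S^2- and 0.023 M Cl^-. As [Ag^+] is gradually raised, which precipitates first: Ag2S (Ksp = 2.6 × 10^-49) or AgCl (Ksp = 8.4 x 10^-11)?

Ag2S

Each salt begins to precipitate when Q = Ksp, i.e. when [Ag^+] reaches its threshold.
For Ag2S: 2.6 × 10^-49 = 0.069 × [Ag^+]^2  ⇒  [Ag^+] = 1.9 × 10^-24 M.
For AgCl: 8.4 x 10^-11 = 0.023 × [Ag^+]  ⇒  [Ag^+] = 3.7 × 10^-9 M.
The salt with the lower threshold [Ag^+] precipitates first: Ag2S.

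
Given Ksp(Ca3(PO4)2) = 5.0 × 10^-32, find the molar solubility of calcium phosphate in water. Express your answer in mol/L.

s = 2.2 x 10^-7 M

Ca3(PO4)2(s) ⇌ 3 Ca^2+(aq) + 2 PO4^3-(aq)
Ksp = [Ca^2+]^3[PO4^3-]^2
Let s = molar solubility. Then [Ca^2+] = 3s and [PO4^3-] = 2s.
So Ksp = (3s)^3 × (2s)^2 = 108s^5
s = (5.0 × 10^-32 / 108)^(1/5) = 2.2 x 10^-7 M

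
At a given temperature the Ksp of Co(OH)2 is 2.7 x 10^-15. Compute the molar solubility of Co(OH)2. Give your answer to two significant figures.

8.8e-6 M

Co(OH)2(s) ⇌ Co^2+(aq) + 2 OH^-(aq)
Ksp = [Co^2+][OH^-]^2
If s mol/L of Co(OH)2 dissolves, [Co^2+] = s and [OH^-] = 2s.
Substituting: Ksp = s(2s)^2 = 4s^3
s = (2.7 x 10^-15 / 4)^(1/3) = 8.8 × 10^-6 M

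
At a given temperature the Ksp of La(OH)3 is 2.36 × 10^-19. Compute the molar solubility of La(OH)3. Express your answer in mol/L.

9.67 × 10^-6 M

La(OH)3(s) <=> La^3+(aq) + 3 OH^-(aq)
Ksp = [La^3+][OH^-]^3
With molar solubility s: [La^3+] = s, [OH^-] = 3s.
So Ksp = s × (3s)^3 = 27s^4
s^4 = 2.36 × 10^-19 / 27, so s = 9.67 × 10^-6 M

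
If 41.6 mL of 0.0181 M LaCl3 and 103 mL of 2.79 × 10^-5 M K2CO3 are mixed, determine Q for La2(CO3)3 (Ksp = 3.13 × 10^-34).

Q ≈ 2.13e-19

Total volume = 41.6 + 103 = 144.6 mL.
[La^3+] = 1.81 x 10^-2 × (41.6/144.6) = 5.207 × 10^-3 M
[CO3^2-] = 2.79 × 10^-5 × (103/144.6) = 1.987 × 10^-5 M
La2(CO3)3(s) <=> 2 La^3+(aq) + 3 CO3^2-(aq), so Q = [La^3+]^2[CO3^2-]^3
Q = (5.207 × 10^-3)^2(1.987 x 10^-5)^3 = 2.13 × 10^-19
Q > Ksp, so La2(CO3)3 will precipitate.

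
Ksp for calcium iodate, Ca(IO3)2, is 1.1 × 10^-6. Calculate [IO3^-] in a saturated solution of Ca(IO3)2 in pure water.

Ca(IO3)2(s) <=> Ca^2+(aq) + 2 IO3^-(aq)
Ksp = [Ca^2+][IO3^-]^2
For each mole of Ca(IO3)2 that dissolves: [Ca^2+] = s, [IO3^-] = 2s.
Ksp = s(2s)^2 = 4s^3
s = (1.1 × 10^-6 / 4)^(1/3) = 6.50 × 10^-3 M
[IO3^-] = 2s = 1.3 × 10^-2 M

[IO3^-] ≈ 1.3e-2 M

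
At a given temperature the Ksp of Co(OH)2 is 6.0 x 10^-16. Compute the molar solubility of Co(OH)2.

s = 5.3 × 10^-6 M

Co(OH)2(s) <=> Co^2+(aq) + 2 OH^-(aq)
Ksp = [Co^2+][OH^-]^2
For each mole of Co(OH)2 that dissolves: [Co^2+] = s, [OH^-] = 2s.
Substituting: Ksp = s(2s)^2 = 4s^3
Solving, s = (6.0 x 10^-16/4)^(1/3) = 5.3 × 10^-6 M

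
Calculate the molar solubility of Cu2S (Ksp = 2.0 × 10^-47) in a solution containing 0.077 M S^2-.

Cu2S(s) ⇌ 2 Cu^+(aq) + S^2-(aq)
Ksp = [Cu^+]^2[S^2-]
If s mol/L dissolves here, [Cu^+] = 2s, [S^2-] = 0.077 + s ≈ 0.077 (since the S^2- already present dominates).
Ksp ≈ (2s)^2 × 0.077
s = 8.1 × 10^-24 M
Check: s = 8.1 × 10^-24 ≪ 0.077, so the approximation is valid.

8.1 × 10^-24 M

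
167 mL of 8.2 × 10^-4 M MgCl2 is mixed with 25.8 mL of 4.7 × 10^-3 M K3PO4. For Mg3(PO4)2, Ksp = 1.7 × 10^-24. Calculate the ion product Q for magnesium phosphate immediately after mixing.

1.4e-16

Total volume = 167 + 25.8 = 192.8 mL.
[Mg^2+] = 8.2 × 10^-4 × (167/192.8) = 7.10 x 10^-4 M
[PO4^3-] = 4.7 × 10^-3 × (25.8/192.8) = 6.29 x 10^-4 M
Mg3(PO4)2(s) ⇌ 3 Mg^2+(aq) + 2 PO4^3-(aq), so Q = [Mg^2+]^3[PO4^3-]^2
Q = (7.10 × 10^-4)^3(6.29 x 10^-4)^2 = 1.4 × 10^-16
Q > Ksp, so Mg3(PO4)2 will precipitate.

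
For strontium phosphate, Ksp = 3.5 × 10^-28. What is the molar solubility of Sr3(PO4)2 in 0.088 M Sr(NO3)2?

3.6 × 10^-13 M

Sr3(PO4)2(s) ⇌ 3 Sr^2+(aq) + 2 PO4^3-(aq)
Ksp = [Sr^2+]^3[PO4^3-]^2
Let s = moles of Sr3(PO4)2 that dissolve per litre. [Sr^2+] = 0.088 + 3s ≈ 0.088, [PO4^3-] = 2s (Ksp is small, so little additional dissolves).
Ksp ≈ (0.088)^3 × (2s)^2
s = 3.6 × 10^-13 M
Check: 3s = 1.1 × 10^-12 ≪ 0.088, so the approximation is valid.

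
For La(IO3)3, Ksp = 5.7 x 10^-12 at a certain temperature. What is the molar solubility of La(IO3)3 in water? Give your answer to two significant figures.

s = 6.8 × 10^-4 M

La(IO3)3(s) <=> La^3+(aq) + 3 IO3^-(aq)
Ksp = [La^3+][IO3^-]^3
Let s = molar solubility. Then [La^3+] = s and [IO3^-] = 3s.
Ksp = s(3s)^3 = 27s^4
Solving, s = (5.7 x 10^-12/27)^(1/4) = 6.8 x 10^-4 M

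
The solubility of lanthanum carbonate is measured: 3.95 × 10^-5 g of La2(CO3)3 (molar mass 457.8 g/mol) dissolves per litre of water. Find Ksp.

Molar solubility s = (3.95 x 10^-5 g/L) / (457.8 g/mol) = 8.628 × 10^-8 M.
La2(CO3)3(s) <=> 2 La^3+(aq) + 3 CO3^2-(aq)
For each mole of La2(CO3)3 that dissolves: [La^3+] = 2s, [CO3^2-] = 3s.
Ksp = [La^3+]^2[CO3^2-]^3
Substituting: Ksp = (2s)^2(3s)^3 = 108s^5
Ksp = 108 × (8.628 × 10^-8)^5 = 5.16 × 10^-34

Ksp ≈ 5.16 × 10^-34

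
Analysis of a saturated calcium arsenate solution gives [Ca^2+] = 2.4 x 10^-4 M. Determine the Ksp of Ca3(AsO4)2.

Ca3(AsO4)2(s) <=> 3 Ca^2+ + 2 AsO4^3-
Stoichiometry gives [AsO4^3-] = (2/3)[Ca^2+] = 1.60 x 10^-4 M.
Ksp = [Ca^2+]^3[AsO4^3-]^2
Ksp = (2.4 x 10^-4)^3 × (1.60 x 10^-4)^2 = 3.5 × 10^-19

Ksp = 3.5e-19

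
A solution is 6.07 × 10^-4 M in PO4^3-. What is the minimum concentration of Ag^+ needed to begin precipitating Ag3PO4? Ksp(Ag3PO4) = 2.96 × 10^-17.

Ag3PO4(s) <=> 3 Ag^+(aq) + PO4^3-(aq)
Ksp = [Ag^+]^3[PO4^3-]
Precipitation begins when Q = Ksp. With [PO4^3-] = 6.07 × 10^-4 M:
2.96 × 10^-17 = (6.07 × 10^-4) × [Ag^+]^3
[Ag^+] = (2.96 × 10^-17 / 6.07 × 10^-4)^(1/3) = 3.65 × 10^-5 M

[Ag^+] = 3.65 × 10^-5 M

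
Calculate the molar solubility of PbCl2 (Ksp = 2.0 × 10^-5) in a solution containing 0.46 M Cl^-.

PbCl2(s) ⇌ Pb^2+ + 2 Cl^-
Ksp = [Pb^2+][Cl^-]^2
If s mol/L dissolves here, [Pb^2+] = s, [Cl^-] = 0.46 + 2s ≈ 0.46 (Ksp is small, so little additional dissolves).
Ksp ≈ s × (0.46)^2
s = 9.5 x 10^-5 M
Check: 2s = 1.9 × 10^-4 ≪ 0.46, so the approximation is valid.

9.5 x 10^-5 M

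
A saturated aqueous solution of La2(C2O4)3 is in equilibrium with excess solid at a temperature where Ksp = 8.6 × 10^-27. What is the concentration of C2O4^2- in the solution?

[C2O4^2-] ≈ 7.2e-6 M

La2(C2O4)3(s) <=> 2 La^3+ + 3 C2O4^2-
Ksp = [La^3+]^2[C2O4^2-]^3
Let s = molar solubility. Then [La^3+] = 2s and [C2O4^2-] = 3s.
So Ksp = (2s)^2 × (3s)^3 = 108s^5
s^5 = 8.6 × 10^-27 / 108, so s = 2.40 × 10^-6 M
[C2O4^2-] = 3s = 7.2 x 10^-6 M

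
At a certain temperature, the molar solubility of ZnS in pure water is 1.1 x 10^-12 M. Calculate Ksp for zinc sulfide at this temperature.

ZnS(s) ⇌ Zn^2+(aq) + S^2-(aq)
With molar solubility s: [Zn^2+] = s, [S^2-] = s.
Ksp = [Zn^2+][S^2-]
Ksp = s × s = s^2
With s = 1.1 x 10^-12: Ksp = 1.2 × 10^-24

Ksp = 1.2 × 10^-24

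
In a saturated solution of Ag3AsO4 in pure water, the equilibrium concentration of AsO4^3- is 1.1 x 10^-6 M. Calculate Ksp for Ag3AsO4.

Ksp ≈ 4.0 × 10^-23

Ag3AsO4(s) ⇌ 3 Ag^+ + AsO4^3-
Stoichiometry gives [Ag^+] = (3/1)[AsO4^3-] = 3.30 × 10^-6 M.
Ksp = [Ag^+]^3[AsO4^3-]
Ksp = (3.30 x 10^-6)^3 × 1.1 × 10^-6 = 4.0 × 10^-23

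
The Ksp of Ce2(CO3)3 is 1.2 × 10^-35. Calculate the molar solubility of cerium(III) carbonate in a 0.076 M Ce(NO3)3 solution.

s = 4.3e-12 M

Ce2(CO3)3(s) ⇌ 2 Ce^3+ + 3 CO3^2-
Ksp = [Ce^3+]^2[CO3^2-]^3
Let s = moles of Ce2(CO3)3 that dissolve per litre. [Ce^3+] = 0.076 + 2s ≈ 0.076, [CO3^2-] = 3s (Ksp is small, so little additional dissolves).
Ksp ≈ (0.076)^2 × (3s)^3
s = 4.3 x 10^-12 M
Check: 2s = 8.5 × 10^-12 ≪ 0.076, so the approximation is valid.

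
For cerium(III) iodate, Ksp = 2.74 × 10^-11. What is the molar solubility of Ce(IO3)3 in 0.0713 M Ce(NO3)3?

s = 2.42 × 10^-4 M

Ce(IO3)3(s) ⇌ Ce^3+(aq) + 3 IO3^-(aq)
Ksp = [Ce^3+][IO3^-]^3
If s mol/L dissolves here, [Ce^3+] = 0.0713 + s ≈ 0.0713, [IO3^-] = 3s (common-ion effect: Ce^3+ is already 0.0713 M).
Ksp ≈ 0.0713 × (3s)^3
s = 2.42 x 10^-4 M
Check: s = 2.4 × 10^-4 ≪ 0.0713, so the approximation is valid.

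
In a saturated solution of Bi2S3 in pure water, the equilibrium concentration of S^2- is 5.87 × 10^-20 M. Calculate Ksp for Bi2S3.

Ksp = 3.10 × 10^-97

Bi2S3(s) ⇌ 2 Bi^3+(aq) + 3 S^2-(aq)
Stoichiometry gives [Bi^3+] = (2/3)[S^2-] = 3.913 × 10^-20 M.
Ksp = [Bi^3+]^2[S^2-]^3
Ksp = (3.913 × 10^-20)^2 × (5.87 × 10^-20)^3 = 3.10 × 10^-97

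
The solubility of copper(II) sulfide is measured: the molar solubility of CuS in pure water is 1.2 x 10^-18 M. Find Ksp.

Ksp = 1.4e-36

CuS(s) <=> Cu^2+ + S^2-
Let s = molar solubility. Then [Cu^2+] = s and [S^2-] = s.
Ksp = [Cu^2+][S^2-]
Ksp = s^2
With s = 1.2 × 10^-18: Ksp = 1.4 x 10^-36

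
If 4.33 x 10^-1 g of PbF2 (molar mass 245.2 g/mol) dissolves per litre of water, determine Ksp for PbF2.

Ksp = 2.20e-8

Molar solubility s = (4.33 × 10^-1 g/L) / (245.2 g/mol) = 1.766 x 10^-3 M.
PbF2(s) ⇌ Pb^2+ + 2 F^-
For each mole of PbF2 that dissolves: [Pb^2+] = s, [F^-] = 2s.
Ksp = [Pb^2+][F^-]^2
Ksp = s(2s)^2 = 4s^3
Ksp = 4 × (1.766 × 10^-3)^3 = 2.20 x 10^-8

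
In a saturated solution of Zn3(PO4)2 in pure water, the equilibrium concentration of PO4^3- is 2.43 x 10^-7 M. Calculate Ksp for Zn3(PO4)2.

2.86e-33

Zn3(PO4)2(s) ⇌ 3 Zn^2+(aq) + 2 PO4^3-(aq)
Stoichiometry gives [Zn^2+] = (3/2)[PO4^3-] = 3.645 x 10^-7 M.
Ksp = [Zn^2+]^3[PO4^3-]^2
Ksp = (3.645 x 10^-7)^3 × (2.43 × 10^-7)^2 = 2.86 x 10^-33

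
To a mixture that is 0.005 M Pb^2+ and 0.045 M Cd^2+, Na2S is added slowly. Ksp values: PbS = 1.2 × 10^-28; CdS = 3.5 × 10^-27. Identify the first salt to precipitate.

PbS

Each salt begins to precipitate when Q = Ksp, i.e. when [S^2-] reaches its threshold.
For PbS: 1.2 × 10^-28 = 0.005 × [S^2-]  ⇒  [S^2-] = 2.4 x 10^-26 M.
For CdS: 3.5 × 10^-27 = 0.045 × [S^2-]  ⇒  [S^2-] = 7.8 × 10^-26 M.
The salt with the lower threshold [S^2-] precipitates first: PbS.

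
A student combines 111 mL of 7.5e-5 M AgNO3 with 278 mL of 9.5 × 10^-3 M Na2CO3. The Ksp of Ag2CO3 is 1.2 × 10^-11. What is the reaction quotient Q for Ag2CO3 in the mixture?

Total volume = 111 + 278 = 389 mL.
[Ag^+] = 7.5 x 10^-5 × (111/389) = 2.14 × 10^-5 M
[CO3^2-] = 9.5 × 10^-3 × (278/389) = 6.79 × 10^-3 M
Ag2CO3(s) ⇌ 2 Ag^+(aq) + CO3^2-(aq), so Q = [Ag^+]^2[CO3^2-]
Q = (2.14 × 10^-5)^2(6.79 × 10^-3) = 3.1 x 10^-12
Q < Ksp, so no precipitate of Ag2CO3 forms.

Q ≈ 3.1e-12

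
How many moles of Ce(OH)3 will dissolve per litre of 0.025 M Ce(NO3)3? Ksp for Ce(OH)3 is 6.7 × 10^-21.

2.1e-7 M

Ce(OH)3(s) <=> Ce^3+ + 3 OH^-
Ksp = [Ce^3+][OH^-]^3
If s mol/L dissolves here, [Ce^3+] = 0.025 + s ≈ 0.025, [OH^-] = 3s (since Ce^3+ from Ce(NO3)3 dominates).
Ksp ≈ 0.025 × (3s)^3
s = 2.1 × 10^-7 M
Check: s = 2.1 x 10^-7 ≪ 0.025, so the approximation is valid.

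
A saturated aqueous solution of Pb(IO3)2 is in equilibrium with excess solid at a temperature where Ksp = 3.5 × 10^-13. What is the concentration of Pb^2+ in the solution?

[Pb^2+] = 4.4 × 10^-5 M

Pb(IO3)2(s) <=> Pb^2+(aq) + 2 IO3^-(aq)
Ksp = [Pb^2+][IO3^-]^2
If s mol/L of Pb(IO3)2 dissolves, [Pb^2+] = s and [IO3^-] = 2s.
Ksp = s(2s)^2 = 4s^3
s = (3.5 × 10^-13 / 4)^(1/3) = 4.44 x 10^-5 M
[Pb^2+] = s = 4.4 × 10^-5 M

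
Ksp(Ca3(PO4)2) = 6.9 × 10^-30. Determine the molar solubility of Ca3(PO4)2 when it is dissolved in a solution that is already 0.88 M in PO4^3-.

s ≈ 6.9 x 10^-11 M

Ca3(PO4)2(s) <=> 3 Ca^2+ + 2 PO4^3-
Ksp = [Ca^2+]^3[PO4^3-]^2
Let s = moles of Ca3(PO4)2 that dissolve per litre. [Ca^2+] = 3s, [PO4^3-] = 0.88 + 2s ≈ 0.88 (since the PO4^3- already present dominates).
Ksp ≈ (3s)^3 × (0.88)^2
s = 6.9 × 10^-11 M
Check: 2s = 1.4 × 10^-10 ≪ 0.88, so the approximation is valid.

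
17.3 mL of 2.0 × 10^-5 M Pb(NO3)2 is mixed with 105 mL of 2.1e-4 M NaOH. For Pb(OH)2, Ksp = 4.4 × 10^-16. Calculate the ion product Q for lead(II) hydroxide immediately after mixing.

Q = 9.2 × 10^-14

Total volume = 17.3 + 105 = 122.3 mL.
[Pb^2+] = 2.0 × 10^-5 × (17.3/122.3) = 2.83 x 10^-6 M
[OH^-] = 2.1 × 10^-4 × (105/122.3) = 1.80 x 10^-4 M
Pb(OH)2(s) <=> Pb^2+(aq) + 2 OH^-(aq), so Q = [Pb^2+][OH^-]^2
Q = (2.83 × 10^-6)(1.80 x 10^-4)^2 = 9.2 × 10^-14
Q > Ksp, so Pb(OH)2 will precipitate.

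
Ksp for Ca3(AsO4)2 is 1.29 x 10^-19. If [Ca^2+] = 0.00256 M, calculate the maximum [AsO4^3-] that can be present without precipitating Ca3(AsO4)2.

2.77 × 10^-6 M

Ca3(AsO4)2(s) <=> 3 Ca^2+(aq) + 2 AsO4^3-(aq)
Ksp = [Ca^2+]^3[AsO4^3-]^2
Precipitation begins when Q = Ksp. With [Ca^2+] = 0.00256 M:
1.29 x 10^-19 = (0.00256)^3 × [AsO4^3-]^2
[AsO4^3-] = (1.29 x 10^-19 / 1.678 x 10^-8)^(1/2) = 2.77 × 10^-6 M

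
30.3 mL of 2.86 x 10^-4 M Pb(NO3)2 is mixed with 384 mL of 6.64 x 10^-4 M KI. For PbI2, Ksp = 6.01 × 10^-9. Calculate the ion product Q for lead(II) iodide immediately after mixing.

Total volume = 30.3 + 384 = 414.3 mL.
[Pb^2+] = 2.86 x 10^-4 × (30.3/414.3) = 2.092 × 10^-5 M
[I^-] = 6.64 × 10^-4 × (384/414.3) = 6.154 × 10^-4 M
PbI2(s) <=> Pb^2+ + 2 I^-, so Q = [Pb^2+][I^-]^2
Q = (2.092 × 10^-5)(6.154 × 10^-4)^2 = 7.92 × 10^-12
Q < Ksp, so no precipitate of PbI2 forms.

7.92 x 10^-12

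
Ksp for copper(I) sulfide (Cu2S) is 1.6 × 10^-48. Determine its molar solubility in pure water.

s ≈ 7.4e-17 M

Cu2S(s) ⇌ 2 Cu^+(aq) + S^2-(aq)
Ksp = [Cu^+]^2[S^2-]
With molar solubility s: [Cu^+] = 2s, [S^2-] = s.
Ksp = (2s)^2s = 4s^3
s = (1.6 × 10^-48 / 4)^(1/3) = 7.4 x 10^-17 M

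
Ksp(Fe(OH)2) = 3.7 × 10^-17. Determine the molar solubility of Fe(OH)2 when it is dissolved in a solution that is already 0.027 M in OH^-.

Fe(OH)2(s) ⇌ Fe^2+(aq) + 2 OH^-(aq)
Ksp = [Fe^2+][OH^-]^2
Let s = moles of Fe(OH)2 that dissolve per litre. [Fe^2+] = s, [OH^-] = 0.027 + 2s ≈ 0.027 (Ksp is small, so little additional dissolves).
Ksp ≈ s × (0.027)^2
s = 5.1 × 10^-14 M
Check: 2s = 1.0 x 10^-13 ≪ 0.027, so the approximation is valid.

s ≈ 5.1 × 10^-14 M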